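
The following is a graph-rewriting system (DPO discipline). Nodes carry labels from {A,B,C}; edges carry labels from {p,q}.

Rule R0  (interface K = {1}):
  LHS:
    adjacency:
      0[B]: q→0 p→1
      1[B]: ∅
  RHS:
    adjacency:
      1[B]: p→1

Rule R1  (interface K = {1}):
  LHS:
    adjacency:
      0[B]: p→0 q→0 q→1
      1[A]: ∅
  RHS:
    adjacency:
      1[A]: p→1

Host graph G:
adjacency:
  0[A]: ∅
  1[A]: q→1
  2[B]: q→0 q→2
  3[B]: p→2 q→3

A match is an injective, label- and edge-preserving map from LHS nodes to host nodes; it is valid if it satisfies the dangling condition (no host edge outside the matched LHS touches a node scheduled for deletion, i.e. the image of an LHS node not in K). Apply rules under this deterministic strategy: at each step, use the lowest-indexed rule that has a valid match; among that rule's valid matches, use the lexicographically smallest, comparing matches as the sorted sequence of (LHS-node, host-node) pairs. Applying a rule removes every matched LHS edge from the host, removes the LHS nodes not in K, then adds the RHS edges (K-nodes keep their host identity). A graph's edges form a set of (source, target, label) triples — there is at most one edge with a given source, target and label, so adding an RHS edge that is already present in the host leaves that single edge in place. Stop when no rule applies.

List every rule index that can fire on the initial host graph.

R0: 1 valid match — {0↦3, 1↦2}
R1: no valid match — LHS pattern not found

Answer: [R0]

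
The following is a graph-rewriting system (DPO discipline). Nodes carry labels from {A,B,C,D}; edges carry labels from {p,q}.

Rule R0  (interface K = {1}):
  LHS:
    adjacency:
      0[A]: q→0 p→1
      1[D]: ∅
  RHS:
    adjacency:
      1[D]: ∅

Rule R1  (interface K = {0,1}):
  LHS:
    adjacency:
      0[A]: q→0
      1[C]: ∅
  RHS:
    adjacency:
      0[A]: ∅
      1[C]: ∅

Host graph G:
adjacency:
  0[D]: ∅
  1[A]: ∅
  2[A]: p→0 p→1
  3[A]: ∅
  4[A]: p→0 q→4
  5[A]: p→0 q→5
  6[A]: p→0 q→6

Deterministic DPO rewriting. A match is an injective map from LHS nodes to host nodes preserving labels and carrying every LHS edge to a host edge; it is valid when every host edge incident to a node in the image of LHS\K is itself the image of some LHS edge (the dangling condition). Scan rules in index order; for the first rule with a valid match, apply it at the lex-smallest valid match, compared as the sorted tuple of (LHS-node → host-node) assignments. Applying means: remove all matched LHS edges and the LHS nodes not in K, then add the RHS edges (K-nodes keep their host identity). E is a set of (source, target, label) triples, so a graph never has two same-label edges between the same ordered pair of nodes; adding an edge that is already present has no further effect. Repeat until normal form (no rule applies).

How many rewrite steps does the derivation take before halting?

initial: |V|=7 |E|=8  E = 2-p->0 2-p->1 4-p->0 4-q->4 5-p->0 5-q->5 6-p->0 6-q->6
step 1: apply R0 at {0↦4, 1↦0}  → |V|=6 |E|=6  E = 2-p->0 2-p->1 5-p->0 5-q->5 6-p->0 6-q->6
step 2: apply R0 at {0↦5, 1↦0}  → |V|=5 |E|=4  E = 2-p->0 2-p->1 6-p->0 6-q->6
step 3: apply R0 at {0↦6, 1↦0}  → |V|=4 |E|=2  E = 2-p->0 2-p->1
halt: no rule applies after step 3

Answer: 3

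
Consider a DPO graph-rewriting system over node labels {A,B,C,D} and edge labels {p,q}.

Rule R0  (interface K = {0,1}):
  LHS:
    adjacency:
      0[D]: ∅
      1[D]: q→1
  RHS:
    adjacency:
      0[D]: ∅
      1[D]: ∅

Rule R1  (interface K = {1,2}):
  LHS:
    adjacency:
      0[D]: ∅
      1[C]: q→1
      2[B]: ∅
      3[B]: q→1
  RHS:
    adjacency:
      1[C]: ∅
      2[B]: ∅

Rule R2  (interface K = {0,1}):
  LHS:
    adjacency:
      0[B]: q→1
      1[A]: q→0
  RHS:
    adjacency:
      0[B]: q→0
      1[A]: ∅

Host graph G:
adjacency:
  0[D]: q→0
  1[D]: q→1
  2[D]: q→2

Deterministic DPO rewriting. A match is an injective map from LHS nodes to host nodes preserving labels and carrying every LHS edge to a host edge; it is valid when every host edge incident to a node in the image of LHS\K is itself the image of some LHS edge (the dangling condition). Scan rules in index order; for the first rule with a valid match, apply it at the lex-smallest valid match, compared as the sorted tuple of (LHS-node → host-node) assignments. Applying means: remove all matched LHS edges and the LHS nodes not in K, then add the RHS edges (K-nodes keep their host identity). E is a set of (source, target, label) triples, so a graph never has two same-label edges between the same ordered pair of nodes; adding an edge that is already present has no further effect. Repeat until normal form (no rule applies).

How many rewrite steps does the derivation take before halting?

Answer: 3

Rewrite trace:
initial: |V|=3 |E|=3  E = 0-q->0 1-q->1 2-q->2
step 1: apply R0 at {0↦0, 1↦1}  → |V|=3 |E|=2  E = 0-q->0 2-q->2
step 2: apply R0 at {0↦0, 1↦2}  → |V|=3 |E|=1  E = 0-q->0
step 3: apply R0 at {0↦1, 1↦0}  → |V|=3 |E|=0  E = ∅
final graph: no rule applies after step 3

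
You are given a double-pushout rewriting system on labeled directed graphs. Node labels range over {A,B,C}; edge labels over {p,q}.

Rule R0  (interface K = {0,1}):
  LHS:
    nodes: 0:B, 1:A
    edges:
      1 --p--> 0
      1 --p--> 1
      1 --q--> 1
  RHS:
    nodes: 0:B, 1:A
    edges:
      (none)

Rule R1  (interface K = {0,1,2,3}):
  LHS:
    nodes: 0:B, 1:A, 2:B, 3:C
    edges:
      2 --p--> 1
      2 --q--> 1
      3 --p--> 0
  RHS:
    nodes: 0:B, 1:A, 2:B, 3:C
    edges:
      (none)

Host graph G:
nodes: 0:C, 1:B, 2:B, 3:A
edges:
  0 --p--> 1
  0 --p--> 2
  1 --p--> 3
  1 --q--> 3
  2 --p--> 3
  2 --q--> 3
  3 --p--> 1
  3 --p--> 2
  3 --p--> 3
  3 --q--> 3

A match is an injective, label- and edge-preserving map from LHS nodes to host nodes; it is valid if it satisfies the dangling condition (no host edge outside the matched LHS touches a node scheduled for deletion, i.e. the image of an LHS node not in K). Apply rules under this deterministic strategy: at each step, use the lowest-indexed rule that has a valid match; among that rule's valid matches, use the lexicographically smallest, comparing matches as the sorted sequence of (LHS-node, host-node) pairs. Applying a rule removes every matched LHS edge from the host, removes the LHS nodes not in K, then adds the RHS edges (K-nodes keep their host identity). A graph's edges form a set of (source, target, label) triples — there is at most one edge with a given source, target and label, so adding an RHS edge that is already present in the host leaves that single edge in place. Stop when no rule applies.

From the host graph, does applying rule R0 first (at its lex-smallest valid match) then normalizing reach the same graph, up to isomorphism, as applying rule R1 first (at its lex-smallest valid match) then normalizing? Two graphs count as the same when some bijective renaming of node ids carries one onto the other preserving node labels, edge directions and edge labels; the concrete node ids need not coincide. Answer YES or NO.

Answer: YES

Derivation:
branch R0-first: apply at {0↦1, 1↦3} → |E|=7, then 2 more step(s) → NF |V|=4 |E|=1 V={0:C, 1:B, 2:B, 3:A} E=3-p->2
branch R1-first: apply at {0↦1, 1↦3, 2↦2, 3↦0} → |E|=7, then 2 more step(s) → NF |V|=4 |E|=1 V={0:C, 1:B, 2:B, 3:A} E=3-p->2
graphs isomorphic (equal up to label-preserving node renaming)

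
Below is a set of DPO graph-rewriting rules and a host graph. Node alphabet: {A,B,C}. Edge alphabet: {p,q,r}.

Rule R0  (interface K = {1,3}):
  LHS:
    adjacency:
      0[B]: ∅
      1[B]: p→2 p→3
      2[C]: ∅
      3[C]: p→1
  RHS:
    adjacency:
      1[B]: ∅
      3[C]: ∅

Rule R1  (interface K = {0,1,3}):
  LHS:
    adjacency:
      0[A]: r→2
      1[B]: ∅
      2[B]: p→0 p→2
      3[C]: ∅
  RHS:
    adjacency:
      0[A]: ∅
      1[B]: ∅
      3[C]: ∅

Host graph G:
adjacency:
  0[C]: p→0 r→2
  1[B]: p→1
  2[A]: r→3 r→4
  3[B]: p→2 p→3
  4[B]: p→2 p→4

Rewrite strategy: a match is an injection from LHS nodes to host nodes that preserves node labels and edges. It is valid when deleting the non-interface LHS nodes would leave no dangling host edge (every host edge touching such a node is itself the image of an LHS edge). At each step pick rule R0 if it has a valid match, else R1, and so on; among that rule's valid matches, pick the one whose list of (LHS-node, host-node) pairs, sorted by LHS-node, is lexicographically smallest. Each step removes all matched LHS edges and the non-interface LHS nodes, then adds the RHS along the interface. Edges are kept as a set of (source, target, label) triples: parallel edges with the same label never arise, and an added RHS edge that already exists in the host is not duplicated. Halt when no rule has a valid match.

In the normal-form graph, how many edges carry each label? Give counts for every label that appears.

start.  V:5 E:9  edges: 0-p->0 0-r->2 1-p->1 2-r->3 2-r->4 3-p->2 3-p->3 4-p->2 4-p->4
1. fire R1 via {0↦2, 1↦1, 2↦3, 3↦0}  →  V:4 E:6  edges: 0-p->0 0-r->2 1-p->1 2-r->4 4-p->2 4-p->4
2. fire R1 via {0↦2, 1↦1, 2↦4, 3↦0}  →  V:3 E:3  edges: 0-p->0 0-r->2 1-p->1
halt: no rule applies after step 2
NF edges: [(0, 0, 'p'), (0, 2, 'r'), (1, 1, 'p')]

Answer: p:2 r:1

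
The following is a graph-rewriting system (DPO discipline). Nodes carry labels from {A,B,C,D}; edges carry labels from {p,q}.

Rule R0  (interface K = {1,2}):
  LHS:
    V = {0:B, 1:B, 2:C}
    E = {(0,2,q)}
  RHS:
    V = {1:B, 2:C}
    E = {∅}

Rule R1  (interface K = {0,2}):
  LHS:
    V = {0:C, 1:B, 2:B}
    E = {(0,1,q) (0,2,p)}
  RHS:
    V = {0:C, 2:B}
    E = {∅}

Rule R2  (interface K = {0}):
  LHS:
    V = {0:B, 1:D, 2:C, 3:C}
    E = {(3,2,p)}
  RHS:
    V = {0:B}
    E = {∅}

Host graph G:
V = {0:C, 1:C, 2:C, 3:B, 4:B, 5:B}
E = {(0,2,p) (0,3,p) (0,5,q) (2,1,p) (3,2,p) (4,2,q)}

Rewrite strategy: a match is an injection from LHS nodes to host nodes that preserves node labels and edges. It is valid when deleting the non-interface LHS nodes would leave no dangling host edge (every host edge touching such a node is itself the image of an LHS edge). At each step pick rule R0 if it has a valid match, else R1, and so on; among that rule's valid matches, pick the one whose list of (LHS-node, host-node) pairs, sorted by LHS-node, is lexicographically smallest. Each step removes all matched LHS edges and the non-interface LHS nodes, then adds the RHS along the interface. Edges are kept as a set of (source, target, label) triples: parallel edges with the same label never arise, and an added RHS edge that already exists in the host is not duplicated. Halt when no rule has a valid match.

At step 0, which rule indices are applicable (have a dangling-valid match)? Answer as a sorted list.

Answer: [R0,R1]

Rewrite trace:
R0: 2 valid matches — {0↦4, 1↦3, 2↦2}, {0↦4, 1↦5, 2↦2}
R1: 1 valid match — {0↦0, 1↦5, 2↦3}
R2: no valid match — LHS pattern not found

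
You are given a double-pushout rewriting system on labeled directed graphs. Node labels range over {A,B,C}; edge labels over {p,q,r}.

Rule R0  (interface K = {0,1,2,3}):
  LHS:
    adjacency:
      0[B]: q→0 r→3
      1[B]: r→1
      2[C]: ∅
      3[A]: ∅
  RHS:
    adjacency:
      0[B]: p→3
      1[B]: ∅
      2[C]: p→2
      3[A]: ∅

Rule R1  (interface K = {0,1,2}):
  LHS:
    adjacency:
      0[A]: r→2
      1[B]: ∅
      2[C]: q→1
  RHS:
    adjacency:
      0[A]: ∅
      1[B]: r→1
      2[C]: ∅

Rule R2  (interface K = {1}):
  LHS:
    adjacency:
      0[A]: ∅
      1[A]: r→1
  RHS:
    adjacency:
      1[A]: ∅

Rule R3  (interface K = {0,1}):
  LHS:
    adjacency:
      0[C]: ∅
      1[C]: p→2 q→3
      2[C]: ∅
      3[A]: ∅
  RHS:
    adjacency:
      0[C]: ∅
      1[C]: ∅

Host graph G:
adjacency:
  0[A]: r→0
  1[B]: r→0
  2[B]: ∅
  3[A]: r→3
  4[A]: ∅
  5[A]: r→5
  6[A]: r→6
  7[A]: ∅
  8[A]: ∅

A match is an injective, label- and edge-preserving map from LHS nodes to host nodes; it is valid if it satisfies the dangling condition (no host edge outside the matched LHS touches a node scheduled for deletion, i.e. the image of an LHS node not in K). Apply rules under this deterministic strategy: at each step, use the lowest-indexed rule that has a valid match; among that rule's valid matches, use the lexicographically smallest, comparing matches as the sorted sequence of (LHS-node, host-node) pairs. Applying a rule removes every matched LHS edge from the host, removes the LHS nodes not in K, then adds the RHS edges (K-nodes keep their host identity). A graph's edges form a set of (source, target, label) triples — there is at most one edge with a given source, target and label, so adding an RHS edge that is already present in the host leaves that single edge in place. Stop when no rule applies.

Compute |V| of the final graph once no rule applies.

Answer: 5

Rewrite trace:
initial: |V|=9 |E|=5  E = 0-r->0 1-r->0 3-r->3 5-r->5 6-r->6
step 1: apply R2 at {0↦4, 1↦0}  → |V|=8 |E|=4  E = 1-r->0 3-r->3 5-r->5 6-r->6
step 2: apply R2 at {0↦7, 1↦3}  → |V|=7 |E|=3  E = 1-r->0 5-r->5 6-r->6
step 3: apply R2 at {0↦3, 1↦5}  → |V|=6 |E|=2  E = 1-r->0 6-r->6
step 4: apply R2 at {0↦5, 1↦6}  → |V|=5 |E|=1  E = 1-r->0
halt: no rule applies after step 4
NF nodes: {0:A, 1:B, 2:B, 6:A, 8:A}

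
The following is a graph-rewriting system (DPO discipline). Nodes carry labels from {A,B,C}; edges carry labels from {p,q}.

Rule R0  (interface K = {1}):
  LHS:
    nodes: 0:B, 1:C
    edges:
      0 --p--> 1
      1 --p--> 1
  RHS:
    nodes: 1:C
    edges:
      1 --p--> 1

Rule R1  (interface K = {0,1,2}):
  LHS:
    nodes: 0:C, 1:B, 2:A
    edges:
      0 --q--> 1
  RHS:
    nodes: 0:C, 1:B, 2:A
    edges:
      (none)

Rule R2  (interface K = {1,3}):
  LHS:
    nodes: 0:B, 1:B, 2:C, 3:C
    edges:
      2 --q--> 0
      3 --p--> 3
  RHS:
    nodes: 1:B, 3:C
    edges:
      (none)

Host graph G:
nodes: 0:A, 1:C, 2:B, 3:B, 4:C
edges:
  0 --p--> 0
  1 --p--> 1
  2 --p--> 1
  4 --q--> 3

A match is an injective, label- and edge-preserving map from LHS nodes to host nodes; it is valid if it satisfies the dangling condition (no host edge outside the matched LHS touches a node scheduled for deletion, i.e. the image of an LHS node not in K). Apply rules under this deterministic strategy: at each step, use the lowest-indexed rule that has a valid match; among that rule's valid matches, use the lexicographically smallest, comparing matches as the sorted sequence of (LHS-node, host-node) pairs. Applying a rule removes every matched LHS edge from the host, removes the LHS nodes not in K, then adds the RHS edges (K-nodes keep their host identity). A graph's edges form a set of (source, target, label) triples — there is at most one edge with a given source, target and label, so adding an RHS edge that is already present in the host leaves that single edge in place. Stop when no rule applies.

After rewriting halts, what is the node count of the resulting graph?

[0] host  ⇒  5 nodes, 4 edges  {0-p->0 1-p->1 2-p->1 4-q->3}
[1] R0 @ {0↦2, 1↦1}  ⇒  4 nodes, 3 edges  {0-p->0 1-p->1 4-q->3}
[2] R1 @ {0↦4, 1↦3, 2↦0}  ⇒  4 nodes, 2 edges  {0-p->0 1-p->1}
halt: no rule applies after step 2
NF nodes: {0:A, 1:C, 3:B, 4:C}

Answer: 4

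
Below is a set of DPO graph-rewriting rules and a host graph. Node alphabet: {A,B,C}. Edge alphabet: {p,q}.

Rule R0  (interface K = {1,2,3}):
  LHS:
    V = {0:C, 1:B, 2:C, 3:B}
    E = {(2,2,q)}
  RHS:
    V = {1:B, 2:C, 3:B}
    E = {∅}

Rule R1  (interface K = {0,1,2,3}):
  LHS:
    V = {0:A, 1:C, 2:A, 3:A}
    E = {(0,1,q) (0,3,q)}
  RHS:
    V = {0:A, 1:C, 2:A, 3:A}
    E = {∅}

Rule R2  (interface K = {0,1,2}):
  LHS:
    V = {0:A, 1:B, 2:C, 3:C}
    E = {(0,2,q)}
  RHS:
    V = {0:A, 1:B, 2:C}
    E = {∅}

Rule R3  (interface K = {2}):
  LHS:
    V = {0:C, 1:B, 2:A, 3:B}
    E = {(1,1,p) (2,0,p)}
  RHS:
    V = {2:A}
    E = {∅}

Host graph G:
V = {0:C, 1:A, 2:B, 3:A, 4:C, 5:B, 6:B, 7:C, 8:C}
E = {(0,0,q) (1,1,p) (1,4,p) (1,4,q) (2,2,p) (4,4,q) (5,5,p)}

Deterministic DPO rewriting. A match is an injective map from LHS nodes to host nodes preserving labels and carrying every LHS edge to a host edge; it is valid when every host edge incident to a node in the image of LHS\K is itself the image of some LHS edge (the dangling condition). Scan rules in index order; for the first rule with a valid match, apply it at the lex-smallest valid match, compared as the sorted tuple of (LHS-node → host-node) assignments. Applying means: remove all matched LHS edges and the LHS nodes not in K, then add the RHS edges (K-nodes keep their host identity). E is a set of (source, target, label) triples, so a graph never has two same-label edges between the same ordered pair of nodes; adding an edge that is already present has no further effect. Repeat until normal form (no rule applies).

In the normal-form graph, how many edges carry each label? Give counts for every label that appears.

Answer: p:2

Rewrite trace:
[0] host  ⇒  9 nodes, 7 edges  {0-q->0 1-p->1 1-p->4 1-q->4 2-p->2 4-q->4 5-p->5}
[1] R0 @ {0↦7, 1↦2, 2↦0, 3↦5}  ⇒  8 nodes, 6 edges  {1-p->1 1-p->4 1-q->4 2-p->2 4-q->4 5-p->5}
[2] R0 @ {0↦0, 1↦2, 2↦4, 3↦5}  ⇒  7 nodes, 5 edges  {1-p->1 1-p->4 1-q->4 2-p->2 5-p->5}
[3] R2 @ {0↦1, 1↦2, 2↦4, 3↦8}  ⇒  6 nodes, 4 edges  {1-p->1 1-p->4 2-p->2 5-p->5}
[4] R3 @ {0↦4, 1↦2, 2↦1, 3↦6}  ⇒  3 nodes, 2 edges  {1-p->1 5-p->5}
halt: no rule applies after step 4
NF edges: [(1, 1, 'p'), (5, 5, 'p')]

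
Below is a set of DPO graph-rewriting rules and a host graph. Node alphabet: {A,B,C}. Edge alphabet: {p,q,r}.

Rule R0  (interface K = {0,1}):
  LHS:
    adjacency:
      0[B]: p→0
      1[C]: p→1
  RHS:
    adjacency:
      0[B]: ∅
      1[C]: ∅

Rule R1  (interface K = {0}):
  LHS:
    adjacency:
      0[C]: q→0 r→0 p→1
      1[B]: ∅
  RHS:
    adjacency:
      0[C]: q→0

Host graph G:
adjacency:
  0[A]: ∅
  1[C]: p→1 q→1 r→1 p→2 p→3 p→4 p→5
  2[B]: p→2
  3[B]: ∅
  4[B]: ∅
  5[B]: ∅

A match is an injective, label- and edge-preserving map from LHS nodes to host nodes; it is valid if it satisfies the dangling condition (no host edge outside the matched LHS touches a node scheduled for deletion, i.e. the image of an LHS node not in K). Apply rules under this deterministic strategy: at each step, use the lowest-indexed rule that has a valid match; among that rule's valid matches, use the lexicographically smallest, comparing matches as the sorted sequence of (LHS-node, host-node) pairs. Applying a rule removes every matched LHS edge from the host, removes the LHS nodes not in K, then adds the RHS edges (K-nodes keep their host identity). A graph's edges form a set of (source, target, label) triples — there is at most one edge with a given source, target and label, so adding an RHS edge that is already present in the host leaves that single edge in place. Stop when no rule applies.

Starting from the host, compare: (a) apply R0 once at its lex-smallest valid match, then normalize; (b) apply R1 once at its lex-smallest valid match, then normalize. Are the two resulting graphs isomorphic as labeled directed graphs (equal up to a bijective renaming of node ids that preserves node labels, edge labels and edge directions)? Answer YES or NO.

Answer: YES

Rewrite trace:
branch R0-first: apply at {0↦2, 1↦1} → |E|=6, then 1 more step(s) → NF |V|=5 |E|=4 V={0:A, 1:C, 3:B, 4:B, 5:B} E=1-q->1 1-p->3 1-p->4 1-p->5
branch R1-first: apply at {0↦1, 1↦3} → |E|=6, then 1 more step(s) → NF |V|=5 |E|=4 V={0:A, 1:C, 2:B, 4:B, 5:B} E=1-q->1 1-p->2 1-p->4 1-p->5
graphs isomorphic (equal up to label-preserving node renaming)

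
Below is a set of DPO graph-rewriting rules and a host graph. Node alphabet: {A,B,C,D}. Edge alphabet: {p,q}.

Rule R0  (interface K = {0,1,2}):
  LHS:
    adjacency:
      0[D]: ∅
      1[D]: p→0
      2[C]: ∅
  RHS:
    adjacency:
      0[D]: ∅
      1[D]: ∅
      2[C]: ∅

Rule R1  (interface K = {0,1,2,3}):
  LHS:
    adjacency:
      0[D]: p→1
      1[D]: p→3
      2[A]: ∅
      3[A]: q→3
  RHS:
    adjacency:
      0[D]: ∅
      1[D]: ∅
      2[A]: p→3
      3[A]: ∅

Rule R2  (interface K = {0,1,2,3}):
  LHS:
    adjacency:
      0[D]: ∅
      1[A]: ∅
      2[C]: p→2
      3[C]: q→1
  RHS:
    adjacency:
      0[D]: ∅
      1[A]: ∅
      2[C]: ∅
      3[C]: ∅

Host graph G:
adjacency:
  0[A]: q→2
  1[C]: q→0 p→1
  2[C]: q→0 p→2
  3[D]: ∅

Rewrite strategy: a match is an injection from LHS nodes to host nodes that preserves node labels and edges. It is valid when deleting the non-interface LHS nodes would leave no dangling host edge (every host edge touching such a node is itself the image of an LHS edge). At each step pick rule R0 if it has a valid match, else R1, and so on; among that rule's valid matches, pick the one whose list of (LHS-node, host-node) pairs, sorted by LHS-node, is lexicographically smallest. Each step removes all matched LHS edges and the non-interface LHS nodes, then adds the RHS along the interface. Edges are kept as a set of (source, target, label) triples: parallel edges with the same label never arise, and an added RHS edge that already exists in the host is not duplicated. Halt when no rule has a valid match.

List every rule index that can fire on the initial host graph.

Answer: [R2]

Rewrite trace:
R0: no valid match — LHS pattern not found
R1: no valid match — LHS pattern not found
R2: 2 valid matches — {0↦3, 1↦0, 2↦1, 3↦2}, {0↦3, 1↦0, 2↦2, 3↦1}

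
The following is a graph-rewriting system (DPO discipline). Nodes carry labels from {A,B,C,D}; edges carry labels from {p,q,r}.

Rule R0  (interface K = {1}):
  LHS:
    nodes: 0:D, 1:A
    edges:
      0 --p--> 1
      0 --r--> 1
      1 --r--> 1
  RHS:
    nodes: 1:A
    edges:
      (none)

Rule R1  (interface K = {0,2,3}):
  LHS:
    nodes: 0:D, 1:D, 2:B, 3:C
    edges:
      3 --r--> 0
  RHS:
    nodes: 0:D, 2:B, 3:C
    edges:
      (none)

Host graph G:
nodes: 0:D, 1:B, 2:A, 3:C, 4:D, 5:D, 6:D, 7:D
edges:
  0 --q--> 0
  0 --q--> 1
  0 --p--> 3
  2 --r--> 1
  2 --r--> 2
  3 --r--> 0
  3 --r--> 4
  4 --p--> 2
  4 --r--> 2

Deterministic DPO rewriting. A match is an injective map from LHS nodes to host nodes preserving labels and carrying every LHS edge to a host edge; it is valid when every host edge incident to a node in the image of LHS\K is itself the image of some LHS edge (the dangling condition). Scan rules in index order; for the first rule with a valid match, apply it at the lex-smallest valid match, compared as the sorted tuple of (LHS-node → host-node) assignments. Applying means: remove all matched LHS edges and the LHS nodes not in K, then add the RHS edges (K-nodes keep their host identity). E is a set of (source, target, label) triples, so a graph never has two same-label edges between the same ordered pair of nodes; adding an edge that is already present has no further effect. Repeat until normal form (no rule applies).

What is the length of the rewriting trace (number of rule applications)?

initial: |V|=8 |E|=9  E = 0-q->0 0-q->1 0-p->3 2-r->1 2-r->2 3-r->0 3-r->4 4-p->2 4-r->2
step 1: apply R1 at {0↦0, 1↦5, 2↦1, 3↦3}  → |V|=7 |E|=8  E = 0-q->0 0-q->1 0-p->3 2-r->1 2-r->2 3-r->4 4-p->2 4-r->2
step 2: apply R1 at {0↦4, 1↦6, 2↦1, 3↦3}  → |V|=6 |E|=7  E = 0-q->0 0-q->1 0-p->3 2-r->1 2-r->2 4-p->2 4-r->2
step 3: apply R0 at {0↦4, 1↦2}  → |V|=5 |E|=4  E = 0-q->0 0-q->1 0-p->3 2-r->1
halt: no rule applies after step 3

Answer: 3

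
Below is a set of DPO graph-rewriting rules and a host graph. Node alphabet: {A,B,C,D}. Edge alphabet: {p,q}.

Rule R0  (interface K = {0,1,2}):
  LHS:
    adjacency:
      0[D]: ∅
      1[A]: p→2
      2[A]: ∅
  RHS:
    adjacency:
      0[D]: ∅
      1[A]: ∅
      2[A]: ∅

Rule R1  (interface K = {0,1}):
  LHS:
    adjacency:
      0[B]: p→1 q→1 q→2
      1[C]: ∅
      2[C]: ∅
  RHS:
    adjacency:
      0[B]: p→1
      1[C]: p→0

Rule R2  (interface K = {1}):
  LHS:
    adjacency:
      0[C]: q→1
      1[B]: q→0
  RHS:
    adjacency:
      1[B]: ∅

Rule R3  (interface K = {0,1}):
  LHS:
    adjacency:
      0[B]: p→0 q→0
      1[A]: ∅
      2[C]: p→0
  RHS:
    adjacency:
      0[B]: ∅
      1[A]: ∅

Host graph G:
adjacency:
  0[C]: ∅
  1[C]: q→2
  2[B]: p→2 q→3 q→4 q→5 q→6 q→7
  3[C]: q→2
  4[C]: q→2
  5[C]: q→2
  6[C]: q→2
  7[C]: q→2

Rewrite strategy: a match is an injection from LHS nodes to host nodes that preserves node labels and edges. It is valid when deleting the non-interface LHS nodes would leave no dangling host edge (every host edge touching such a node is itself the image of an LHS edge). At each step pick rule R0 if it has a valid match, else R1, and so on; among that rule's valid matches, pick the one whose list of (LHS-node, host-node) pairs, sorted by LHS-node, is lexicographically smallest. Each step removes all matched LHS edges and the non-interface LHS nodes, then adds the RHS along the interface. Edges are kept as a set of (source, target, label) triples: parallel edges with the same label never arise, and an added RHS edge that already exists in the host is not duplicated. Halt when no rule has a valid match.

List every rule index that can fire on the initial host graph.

R0: no valid match — LHS pattern not found
R1: no valid match — LHS pattern not found
R2: 5 valid matches — {0↦3, 1↦2}, {0↦4, 1↦2}, {0↦5, 1↦2} (+2 more)
R3: no valid match — LHS pattern not found

Answer: [R2]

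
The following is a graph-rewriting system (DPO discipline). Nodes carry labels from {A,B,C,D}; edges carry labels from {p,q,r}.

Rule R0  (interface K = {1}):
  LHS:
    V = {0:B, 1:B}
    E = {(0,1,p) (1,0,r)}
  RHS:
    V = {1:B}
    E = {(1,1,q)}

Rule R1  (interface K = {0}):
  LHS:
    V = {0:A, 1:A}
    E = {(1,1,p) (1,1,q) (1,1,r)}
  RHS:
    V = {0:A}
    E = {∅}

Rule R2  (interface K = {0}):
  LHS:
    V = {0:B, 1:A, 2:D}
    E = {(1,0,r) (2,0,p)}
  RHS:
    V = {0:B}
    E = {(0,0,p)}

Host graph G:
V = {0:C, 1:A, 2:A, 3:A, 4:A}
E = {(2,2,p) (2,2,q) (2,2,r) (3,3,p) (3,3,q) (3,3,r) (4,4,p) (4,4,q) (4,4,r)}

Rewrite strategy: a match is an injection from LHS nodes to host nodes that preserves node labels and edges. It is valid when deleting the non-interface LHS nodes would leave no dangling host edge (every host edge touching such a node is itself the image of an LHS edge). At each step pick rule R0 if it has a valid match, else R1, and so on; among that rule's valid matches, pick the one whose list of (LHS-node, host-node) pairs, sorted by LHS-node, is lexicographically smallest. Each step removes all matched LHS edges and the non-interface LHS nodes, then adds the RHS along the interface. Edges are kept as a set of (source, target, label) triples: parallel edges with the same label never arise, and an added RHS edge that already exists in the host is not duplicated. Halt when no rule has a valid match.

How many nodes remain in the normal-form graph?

Answer: 2

Derivation:
[0] host  ⇒  5 nodes, 9 edges  {2-p->2 2-q->2 2-r->2 3-p->3 3-q->3 3-r->3 4-p->4 4-q->4 4-r->4}
[1] R1 @ {0↦1, 1↦2}  ⇒  4 nodes, 6 edges  {3-p->3 3-q->3 3-r->3 4-p->4 4-q->4 4-r->4}
[2] R1 @ {0↦1, 1↦3}  ⇒  3 nodes, 3 edges  {4-p->4 4-q->4 4-r->4}
[3] R1 @ {0↦1, 1↦4}  ⇒  2 nodes, 0 edges  {∅}
final graph: no rule applies after step 3
NF nodes: {0:C, 1:A}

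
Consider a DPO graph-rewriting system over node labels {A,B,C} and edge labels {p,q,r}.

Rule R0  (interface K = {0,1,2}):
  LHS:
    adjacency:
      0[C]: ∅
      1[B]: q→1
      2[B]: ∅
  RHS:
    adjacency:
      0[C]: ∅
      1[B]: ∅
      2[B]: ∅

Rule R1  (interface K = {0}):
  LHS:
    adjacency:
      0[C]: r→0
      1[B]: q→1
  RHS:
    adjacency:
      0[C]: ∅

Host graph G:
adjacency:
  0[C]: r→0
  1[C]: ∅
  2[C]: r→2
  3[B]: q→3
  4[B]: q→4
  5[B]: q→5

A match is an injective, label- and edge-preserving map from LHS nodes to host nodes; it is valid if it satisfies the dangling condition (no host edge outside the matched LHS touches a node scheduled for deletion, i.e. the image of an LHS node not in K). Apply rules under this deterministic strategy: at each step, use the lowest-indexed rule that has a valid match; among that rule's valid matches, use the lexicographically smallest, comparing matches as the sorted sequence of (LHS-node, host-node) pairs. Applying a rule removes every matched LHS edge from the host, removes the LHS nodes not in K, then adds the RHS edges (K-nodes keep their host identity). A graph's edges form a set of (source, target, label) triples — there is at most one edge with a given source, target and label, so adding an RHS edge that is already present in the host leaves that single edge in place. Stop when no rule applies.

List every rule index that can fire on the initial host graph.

Answer: [R0,R1]

Steps:
R0: 18 valid matches — {0↦0, 1↦3, 2↦4}, {0↦0, 1↦3, 2↦5}, {0↦0, 1↦4, 2↦3} (+15 more)
R1: 6 valid matches — {0↦0, 1↦3}, {0↦0, 1↦4}, {0↦0, 1↦5} (+3 more)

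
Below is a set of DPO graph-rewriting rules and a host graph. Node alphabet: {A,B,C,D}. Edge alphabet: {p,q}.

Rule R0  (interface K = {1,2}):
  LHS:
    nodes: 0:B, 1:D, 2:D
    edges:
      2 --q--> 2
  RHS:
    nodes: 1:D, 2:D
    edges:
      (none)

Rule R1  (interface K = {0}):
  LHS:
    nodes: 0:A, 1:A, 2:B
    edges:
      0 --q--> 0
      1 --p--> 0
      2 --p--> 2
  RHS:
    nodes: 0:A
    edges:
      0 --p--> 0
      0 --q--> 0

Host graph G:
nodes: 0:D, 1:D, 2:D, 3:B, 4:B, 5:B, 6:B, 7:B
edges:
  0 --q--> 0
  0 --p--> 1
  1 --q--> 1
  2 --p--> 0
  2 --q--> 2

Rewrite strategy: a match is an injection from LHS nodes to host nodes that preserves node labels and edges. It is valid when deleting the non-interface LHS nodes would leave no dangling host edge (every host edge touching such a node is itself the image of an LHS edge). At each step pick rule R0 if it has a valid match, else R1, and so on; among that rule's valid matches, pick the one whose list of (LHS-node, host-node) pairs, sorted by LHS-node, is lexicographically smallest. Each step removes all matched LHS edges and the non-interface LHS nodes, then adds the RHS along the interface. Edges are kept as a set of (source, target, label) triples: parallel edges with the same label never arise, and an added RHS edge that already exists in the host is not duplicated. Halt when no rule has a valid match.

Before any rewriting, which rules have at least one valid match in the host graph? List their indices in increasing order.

R0: 30 valid matches — {0↦3, 1↦0, 2↦1}, {0↦3, 1↦0, 2↦2}, {0↦3, 1↦1, 2↦0} (+27 more)
R1: no valid match — LHS pattern not found

Answer: [R0]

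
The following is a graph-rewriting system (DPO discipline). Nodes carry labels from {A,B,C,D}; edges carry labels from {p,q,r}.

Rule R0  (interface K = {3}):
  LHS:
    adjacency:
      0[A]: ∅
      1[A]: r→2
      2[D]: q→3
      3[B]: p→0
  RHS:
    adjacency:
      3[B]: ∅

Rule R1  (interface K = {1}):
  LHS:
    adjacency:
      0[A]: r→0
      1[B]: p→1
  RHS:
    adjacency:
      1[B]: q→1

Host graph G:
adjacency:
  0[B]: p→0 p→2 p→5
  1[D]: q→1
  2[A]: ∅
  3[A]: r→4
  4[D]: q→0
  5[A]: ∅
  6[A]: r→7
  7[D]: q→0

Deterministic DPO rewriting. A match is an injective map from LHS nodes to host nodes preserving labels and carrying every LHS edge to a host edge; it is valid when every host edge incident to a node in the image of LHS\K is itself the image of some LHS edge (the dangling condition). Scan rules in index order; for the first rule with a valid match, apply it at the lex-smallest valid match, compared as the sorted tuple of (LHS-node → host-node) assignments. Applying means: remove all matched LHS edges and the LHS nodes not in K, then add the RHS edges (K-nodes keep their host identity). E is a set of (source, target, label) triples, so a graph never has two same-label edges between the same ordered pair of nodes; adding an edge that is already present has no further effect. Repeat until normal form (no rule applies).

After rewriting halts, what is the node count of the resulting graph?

Answer: 2

Rewrite trace:
[0] host  ⇒  8 nodes, 8 edges  {0-p->0 0-p->2 0-p->5 1-q->1 3-r->4 4-q->0 6-r->7 7-q->0}
[1] R0 @ {0↦2, 1↦3, 2↦4, 3↦0}  ⇒  5 nodes, 5 edges  {0-p->0 0-p->5 1-q->1 6-r->7 7-q->0}
[2] R0 @ {0↦5, 1↦6, 2↦7, 3↦0}  ⇒  2 nodes, 2 edges  {0-p->0 1-q->1}
halt: no rule applies after step 2
NF nodes: {0:B, 1:D}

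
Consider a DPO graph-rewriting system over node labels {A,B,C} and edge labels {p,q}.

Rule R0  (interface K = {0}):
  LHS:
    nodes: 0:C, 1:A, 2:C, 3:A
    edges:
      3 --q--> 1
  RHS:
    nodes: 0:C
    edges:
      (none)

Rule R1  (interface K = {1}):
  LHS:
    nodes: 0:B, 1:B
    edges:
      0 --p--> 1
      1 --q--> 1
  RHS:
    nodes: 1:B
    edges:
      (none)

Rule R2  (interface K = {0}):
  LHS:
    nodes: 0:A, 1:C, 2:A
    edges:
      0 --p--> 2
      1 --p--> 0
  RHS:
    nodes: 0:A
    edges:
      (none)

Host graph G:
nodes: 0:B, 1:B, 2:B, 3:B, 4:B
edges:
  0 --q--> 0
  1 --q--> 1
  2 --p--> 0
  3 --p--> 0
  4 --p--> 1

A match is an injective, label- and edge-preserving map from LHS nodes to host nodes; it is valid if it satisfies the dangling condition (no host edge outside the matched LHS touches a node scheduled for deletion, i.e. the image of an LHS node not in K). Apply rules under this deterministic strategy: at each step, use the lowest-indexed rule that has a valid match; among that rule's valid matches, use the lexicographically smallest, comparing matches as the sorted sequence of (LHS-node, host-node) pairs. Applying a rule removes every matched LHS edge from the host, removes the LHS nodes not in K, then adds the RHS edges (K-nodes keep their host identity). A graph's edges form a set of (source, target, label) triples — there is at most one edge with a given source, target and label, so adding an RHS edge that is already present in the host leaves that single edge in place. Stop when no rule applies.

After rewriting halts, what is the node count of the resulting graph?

Answer: 3

Rewrite trace:
start.  V:5 E:5  edges: 0-q->0 1-q->1 2-p->0 3-p->0 4-p->1
1. fire R1 via {0↦2, 1↦0}  →  V:4 E:3  edges: 1-q->1 3-p->0 4-p->1
2. fire R1 via {0↦4, 1↦1}  →  V:3 E:1  edges: 3-p->0
final graph: no rule applies after step 2
NF nodes: {0:B, 1:B, 3:B}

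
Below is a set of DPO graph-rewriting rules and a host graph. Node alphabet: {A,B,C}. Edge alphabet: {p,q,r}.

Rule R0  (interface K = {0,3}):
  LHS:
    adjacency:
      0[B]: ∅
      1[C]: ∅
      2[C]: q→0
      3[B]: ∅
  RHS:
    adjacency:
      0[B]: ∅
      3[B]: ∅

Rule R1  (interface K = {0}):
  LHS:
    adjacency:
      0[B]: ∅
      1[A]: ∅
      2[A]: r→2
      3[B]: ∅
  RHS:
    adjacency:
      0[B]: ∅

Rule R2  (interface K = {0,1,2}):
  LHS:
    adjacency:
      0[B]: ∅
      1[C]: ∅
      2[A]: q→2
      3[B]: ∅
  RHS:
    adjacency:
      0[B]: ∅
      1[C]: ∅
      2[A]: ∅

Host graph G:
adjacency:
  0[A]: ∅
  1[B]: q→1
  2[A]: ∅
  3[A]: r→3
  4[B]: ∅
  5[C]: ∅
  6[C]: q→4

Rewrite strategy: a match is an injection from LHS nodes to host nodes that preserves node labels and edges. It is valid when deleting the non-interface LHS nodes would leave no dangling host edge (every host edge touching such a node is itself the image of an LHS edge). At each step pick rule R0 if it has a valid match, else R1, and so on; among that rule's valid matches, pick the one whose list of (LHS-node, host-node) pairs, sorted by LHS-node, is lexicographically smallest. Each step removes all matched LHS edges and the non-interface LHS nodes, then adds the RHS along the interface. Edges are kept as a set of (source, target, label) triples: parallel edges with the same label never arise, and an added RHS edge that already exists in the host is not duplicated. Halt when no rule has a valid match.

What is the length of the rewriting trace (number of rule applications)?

Answer: 2

Steps:
initial: |V|=7 |E|=3  E = 1-q->1 3-r->3 6-q->4
step 1: apply R0 at {0↦4, 1↦5, 2↦6, 3↦1}  → |V|=5 |E|=2  E = 1-q->1 3-r->3
step 2: apply R1 at {0↦1, 1↦0, 2↦3, 3↦4}  → |V|=2 |E|=1  E = 1-q->1
halt: no rule applies after step 2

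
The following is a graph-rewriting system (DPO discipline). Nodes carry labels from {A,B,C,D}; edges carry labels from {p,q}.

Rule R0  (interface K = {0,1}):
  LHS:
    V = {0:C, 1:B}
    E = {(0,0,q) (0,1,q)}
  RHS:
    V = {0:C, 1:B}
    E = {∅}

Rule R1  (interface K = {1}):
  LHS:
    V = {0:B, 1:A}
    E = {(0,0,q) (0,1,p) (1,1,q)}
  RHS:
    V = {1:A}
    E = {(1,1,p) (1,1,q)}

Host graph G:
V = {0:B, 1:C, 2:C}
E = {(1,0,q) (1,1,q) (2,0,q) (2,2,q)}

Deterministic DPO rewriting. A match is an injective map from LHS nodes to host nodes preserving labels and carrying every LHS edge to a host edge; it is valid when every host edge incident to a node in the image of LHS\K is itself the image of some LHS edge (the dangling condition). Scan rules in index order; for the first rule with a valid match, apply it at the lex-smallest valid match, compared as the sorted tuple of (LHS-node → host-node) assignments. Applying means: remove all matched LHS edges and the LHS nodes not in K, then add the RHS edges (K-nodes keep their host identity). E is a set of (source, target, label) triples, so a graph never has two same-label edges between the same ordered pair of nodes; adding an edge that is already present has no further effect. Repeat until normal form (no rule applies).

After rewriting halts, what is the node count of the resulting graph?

[0] host  ⇒  3 nodes, 4 edges  {1-q->0 1-q->1 2-q->0 2-q->2}
[1] R0 @ {0↦1, 1↦0}  ⇒  3 nodes, 2 edges  {2-q->0 2-q->2}
[2] R0 @ {0↦2, 1↦0}  ⇒  3 nodes, 0 edges  {∅}
final graph: no rule applies after step 2
NF nodes: {0:B, 1:C, 2:C}

Answer: 3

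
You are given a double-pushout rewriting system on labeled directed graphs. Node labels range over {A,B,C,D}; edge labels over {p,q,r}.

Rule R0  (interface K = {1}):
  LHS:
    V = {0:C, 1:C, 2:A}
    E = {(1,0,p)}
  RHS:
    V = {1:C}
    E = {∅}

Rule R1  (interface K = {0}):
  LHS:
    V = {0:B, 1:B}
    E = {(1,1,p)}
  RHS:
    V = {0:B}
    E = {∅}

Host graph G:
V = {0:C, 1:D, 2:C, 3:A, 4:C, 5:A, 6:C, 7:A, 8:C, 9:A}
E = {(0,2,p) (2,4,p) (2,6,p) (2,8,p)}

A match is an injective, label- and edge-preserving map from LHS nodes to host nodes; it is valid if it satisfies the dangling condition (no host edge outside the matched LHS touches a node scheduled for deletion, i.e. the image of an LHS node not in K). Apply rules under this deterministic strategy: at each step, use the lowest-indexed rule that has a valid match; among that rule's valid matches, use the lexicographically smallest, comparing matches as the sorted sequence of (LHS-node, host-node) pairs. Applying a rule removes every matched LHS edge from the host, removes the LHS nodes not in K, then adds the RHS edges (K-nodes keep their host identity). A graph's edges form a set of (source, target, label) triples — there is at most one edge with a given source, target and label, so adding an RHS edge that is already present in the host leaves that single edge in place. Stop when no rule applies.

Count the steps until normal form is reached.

Answer: 4

Derivation:
initial: |V|=10 |E|=4  E = 0-p->2 2-p->4 2-p->6 2-p->8
step 1: apply R0 at {0↦4, 1↦2, 2↦3}  → |V|=8 |E|=3  E = 0-p->2 2-p->6 2-p->8
step 2: apply R0 at {0↦6, 1↦2, 2↦5}  → |V|=6 |E|=2  E = 0-p->2 2-p->8
step 3: apply R0 at {0↦8, 1↦2, 2↦7}  → |V|=4 |E|=1  E = 0-p->2
step 4: apply R0 at {0↦2, 1↦0, 2↦9}  → |V|=2 |E|=0  E = ∅
final graph: no rule applies after step 4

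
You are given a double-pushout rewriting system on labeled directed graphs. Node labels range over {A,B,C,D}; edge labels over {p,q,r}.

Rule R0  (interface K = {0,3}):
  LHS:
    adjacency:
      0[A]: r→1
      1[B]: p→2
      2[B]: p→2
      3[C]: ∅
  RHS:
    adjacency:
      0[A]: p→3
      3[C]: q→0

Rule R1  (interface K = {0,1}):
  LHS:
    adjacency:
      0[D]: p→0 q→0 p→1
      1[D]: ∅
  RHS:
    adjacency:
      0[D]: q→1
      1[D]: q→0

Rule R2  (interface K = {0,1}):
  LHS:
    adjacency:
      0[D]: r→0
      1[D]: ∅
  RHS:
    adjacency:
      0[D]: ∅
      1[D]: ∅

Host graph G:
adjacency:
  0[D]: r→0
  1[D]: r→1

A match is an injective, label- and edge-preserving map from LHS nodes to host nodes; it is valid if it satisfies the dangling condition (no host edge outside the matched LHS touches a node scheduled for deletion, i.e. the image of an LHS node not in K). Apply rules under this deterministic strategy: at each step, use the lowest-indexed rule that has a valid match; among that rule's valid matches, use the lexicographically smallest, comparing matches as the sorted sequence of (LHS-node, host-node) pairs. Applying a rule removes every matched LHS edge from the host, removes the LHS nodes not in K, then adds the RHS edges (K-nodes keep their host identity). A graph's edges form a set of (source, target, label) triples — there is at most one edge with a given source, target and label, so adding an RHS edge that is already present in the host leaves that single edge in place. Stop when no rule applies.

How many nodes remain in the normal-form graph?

[0] host  ⇒  2 nodes, 2 edges  {0-r->0 1-r->1}
[1] R2 @ {0↦0, 1↦1}  ⇒  2 nodes, 1 edges  {1-r->1}
[2] R2 @ {0↦1, 1↦0}  ⇒  2 nodes, 0 edges  {∅}
final graph: no rule applies after step 2
NF nodes: {0:D, 1:D}

Answer: 2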